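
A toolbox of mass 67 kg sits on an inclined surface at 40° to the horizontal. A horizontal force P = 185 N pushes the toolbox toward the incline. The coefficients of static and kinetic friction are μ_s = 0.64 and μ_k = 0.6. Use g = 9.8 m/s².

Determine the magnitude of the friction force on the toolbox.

f ≈ 280 N (up the incline)

Normal direction: N = m g cos θ + P sin θ = 621.9 N.
Along the incline, the net driving force (taking up-slope positive) is P cos θ − m g sin θ = 141.7 − 422.1 = -280.3 N, so equilibrium requires friction f = 280.3 N (up-slope).
Maximum static friction: μ_s N = 0.64 × 621.9 = 398 N.
Since 280.3 N is within the 398 N limit, the toolbox stays put and friction is exactly 280 N.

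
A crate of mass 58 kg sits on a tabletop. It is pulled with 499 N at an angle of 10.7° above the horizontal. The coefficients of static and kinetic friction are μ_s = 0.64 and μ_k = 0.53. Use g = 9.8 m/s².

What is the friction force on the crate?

Vertical equilibrium gives N = m g − P sin α = 475.8 N.
The horizontal driving force is P cos α = 490.3 N, so equilibrium needs friction f = 490.3 N.
The static-friction limit is μ_s N = 304.5 N.
490.3 > 304.5 N → the crate slides; f = μ_k N = 0.53×475.8 = 252 N.

f ≈ 252 N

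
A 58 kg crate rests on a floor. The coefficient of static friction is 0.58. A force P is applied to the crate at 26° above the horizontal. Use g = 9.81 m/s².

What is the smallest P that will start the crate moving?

P ≈ 286 N

N = m g − P sin α (the pull lifts the crate).
At impending slip, P cos α = μ_s N = μ_s (m g − P sin α).
Solving: P (cos α + μ_s sin α) = μ_s m g → P = 0.58×569/(cos 26° + 0.58 sin 26°) = 330/1.153 = 286 N.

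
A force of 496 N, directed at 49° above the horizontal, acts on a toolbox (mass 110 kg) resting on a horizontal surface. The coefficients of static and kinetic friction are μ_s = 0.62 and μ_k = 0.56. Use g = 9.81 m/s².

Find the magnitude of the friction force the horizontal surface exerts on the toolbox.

N = m g − P sin α = 1079 − 496×sin 49° = 704.8 N.
For equilibrium, f = P cos α = 496×cos 49° = 325.4 N.
μ_s N = 0.62 × 704.8 = 437 N.
Since 325.4 N does not exceed the limit, the toolbox stays at rest and f = 325 N.

f ≈ 325 N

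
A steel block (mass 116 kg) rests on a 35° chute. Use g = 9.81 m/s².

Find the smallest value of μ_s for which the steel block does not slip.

At the slip threshold m g sin θ = μ_s m g cos θ, so μ_s,min = tan θ.
μ_s,min = tan 35° = 0.7.

μ_s,min ≈ 0.7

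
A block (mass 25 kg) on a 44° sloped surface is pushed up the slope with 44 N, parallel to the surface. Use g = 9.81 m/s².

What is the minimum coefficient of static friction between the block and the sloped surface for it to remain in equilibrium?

μ_s,min ≈ 0.716

N = m g cos θ = 176.4 N.
Friction must make up the shortfall along the incline: f = m g sin θ − P = 170.4 − 44 = 126.4 N.
At the threshold f = μ_s N, so μ_s,min = 126.4/176.4 = 0.716.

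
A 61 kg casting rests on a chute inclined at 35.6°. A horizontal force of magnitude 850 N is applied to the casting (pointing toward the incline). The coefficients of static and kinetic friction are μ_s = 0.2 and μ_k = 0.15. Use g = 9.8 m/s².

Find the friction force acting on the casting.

f ≈ 147 N (down the incline)

The horizontal push has a component P sin θ into the surface, so N = m g cos θ + P sin θ = 486.1 + 494.8 = 980.9 N.
Parallel to the incline: P cos θ − m g sin θ = 691.1 − 348 = 343.1 N; the friction needed to balance this is 343.1 N acting down the slope.
Maximum static friction: μ_s N = 0.2 × 980.9 = 196.2 N.
|f_req| = 343.1 > 196.2 N → the casting slides up the incline; f = μ_k N = 0.15 × 980.9 = 147 N.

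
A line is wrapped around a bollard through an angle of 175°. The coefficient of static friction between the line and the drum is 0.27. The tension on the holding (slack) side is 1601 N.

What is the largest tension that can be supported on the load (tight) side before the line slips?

T_max ≈ 3650 N

At impending slip the capstan equation gives T₂/T₁ = e^{μβ} with β in radians.
β = 175° × π/180 = 3.054 rad.
e^{μβ} = e^{0.27×3.054} = 2.281.
T₂ = T₁ · e^{μβ} = 1601 × 2.281 = 3650 N.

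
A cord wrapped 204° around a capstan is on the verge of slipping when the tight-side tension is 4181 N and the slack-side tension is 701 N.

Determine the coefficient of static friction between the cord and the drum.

μ ≈ 0.502

T₂/T₁ = e^{μβ} → μ = ln(T₂/T₁)/β.
β = 204° = 3.56 rad.
μ = ln(4181/701)/3.56 = ln(5.964)/3.56 = 0.502.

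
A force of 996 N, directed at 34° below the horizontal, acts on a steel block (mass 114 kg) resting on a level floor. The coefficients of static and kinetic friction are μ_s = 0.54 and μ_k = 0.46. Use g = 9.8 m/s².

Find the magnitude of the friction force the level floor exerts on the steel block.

N = m g + P sin α = 1117 + 996×sin 34° = 1674 N.
For equilibrium, f = P cos α = 996×cos 34° = 825.7 N.
The static-friction limit is μ_s N = 904 N.
Since 825.7 N does not exceed the limit, the steel block stays at rest and f = 826 N.

f ≈ 826 N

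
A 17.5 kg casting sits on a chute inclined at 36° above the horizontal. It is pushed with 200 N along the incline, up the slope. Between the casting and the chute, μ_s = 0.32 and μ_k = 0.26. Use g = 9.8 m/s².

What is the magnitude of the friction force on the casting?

f ≈ 36.1 N (down the incline)

Normal force: N = m g cos θ = 17.5 × 9.8 × cos 36° = 138.7 N.
Parallel to the incline, ΣF = 0 gives f = m g sin θ − P = 100.8 − 200 = -99.19 N (up-slope positive).
Static friction can supply at most μ_s N = 44.4 N.
|-99.19| exceeds 44.4 N, so the casting slips up-slope; friction is kinetic, f = μ_k N = 0.26×138.7 = 36.1 N.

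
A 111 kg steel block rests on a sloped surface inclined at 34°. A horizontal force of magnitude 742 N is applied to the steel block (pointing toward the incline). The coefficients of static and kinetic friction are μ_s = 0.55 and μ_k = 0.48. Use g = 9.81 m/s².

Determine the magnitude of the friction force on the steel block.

Resolve perpendicular to the incline: N = m g cos θ + P sin θ = 111×9.81×cos 34° + 742×sin 34° = 1318 N.
Parallel to the incline: P cos θ − m g sin θ = 615.1 − 608.9 = 6.235 N; the friction needed to balance this is 6.235 N acting down the slope.
Maximum static friction: μ_s N = 0.55 × 1318 = 724.7 N.
Since 6.235 N is within the 724.7 N limit, the steel block stays put and friction is exactly 6.24 N.

f ≈ 6.24 N (down the incline)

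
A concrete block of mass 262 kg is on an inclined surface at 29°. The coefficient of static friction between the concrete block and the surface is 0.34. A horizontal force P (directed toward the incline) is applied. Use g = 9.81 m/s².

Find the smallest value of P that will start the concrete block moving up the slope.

At impending motion up the slope, friction acts down-slope at its limit: f = μ_s N.
Perpendicular to the incline: N = m g cos θ + P sin θ.
Along the incline: P cos θ = m g sin θ + μ_s N = m g sin θ + μ_s (m g cos θ + P sin θ).
Solving, P (cos θ − μ_s sin θ) = m g (sin θ + μ_s cos θ), so P = 262×9.81×(sin 29° + 0.34 cos 29°)/(cos 29° − 0.34 sin 29°) = 2570×0.7822/0.7098 = 2830 N.

P ≈ 2830 N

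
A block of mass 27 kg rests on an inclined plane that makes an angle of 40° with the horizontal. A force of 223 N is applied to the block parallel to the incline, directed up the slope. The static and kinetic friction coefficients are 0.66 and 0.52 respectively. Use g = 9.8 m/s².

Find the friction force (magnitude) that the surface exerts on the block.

Perpendicular to the surface, N = m g cos θ = 27·9.8·cos 40° = 202.7 N.
Parallel to the incline, ΣF = 0 gives f = m g sin θ − P = 170.1 − 223 = -52.92 N (up-slope positive).
Maximum static friction available: μ_s N = 0.66 × 202.7 = 133.8 N.
Since |-52.92| ≤ 133.8 N, the block remains in static equilibrium and friction takes exactly the required value.

f ≈ 52.9 N (down the incline)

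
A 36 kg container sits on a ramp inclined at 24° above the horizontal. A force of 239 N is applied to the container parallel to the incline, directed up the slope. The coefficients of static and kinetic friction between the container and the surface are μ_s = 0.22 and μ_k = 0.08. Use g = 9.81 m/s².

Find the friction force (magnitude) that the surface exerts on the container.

Normal force: N = m g cos θ = 36 × 9.81 × cos 24° = 322.6 N.
The friction needed for equilibrium is m g sin θ − P = 143.6 − 239 = -95.36 N, measured positive up-slope.
Static friction can supply at most μ_s N = 70.98 N.
Since |-95.36| > 70.98 N, static friction cannot hold it; the container slides up the incline and kinetic friction applies: f = μ_k N = 0.08 × 322.6 = 25.8 N.

f ≈ 25.8 N (down the incline)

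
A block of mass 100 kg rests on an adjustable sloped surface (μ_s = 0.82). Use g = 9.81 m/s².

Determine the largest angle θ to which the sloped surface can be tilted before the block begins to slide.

At the slip threshold, m g sin θ = μ_s · m g cos θ, so tan θ = μ_s.
θ_max = arctan(0.82) = 39.4°.

θ_max ≈ 39.4°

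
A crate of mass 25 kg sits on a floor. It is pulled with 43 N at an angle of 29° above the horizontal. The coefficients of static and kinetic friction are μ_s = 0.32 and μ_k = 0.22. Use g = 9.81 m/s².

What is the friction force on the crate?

f ≈ 37.6 N

N = m g − P sin α = 245.2 − 43×sin 29° = 224.4 N.
The horizontal driving force is P cos α = 37.61 N, so equilibrium needs friction f = 37.61 N.
μ_s N = 0.32 × 224.4 = 71.81 N.
Since 37.61 N does not exceed the limit, the crate stays at rest and f = 37.6 N.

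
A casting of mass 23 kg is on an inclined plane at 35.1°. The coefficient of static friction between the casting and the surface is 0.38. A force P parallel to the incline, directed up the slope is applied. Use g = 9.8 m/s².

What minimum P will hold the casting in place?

The casting tends to slide down (tan θ > μ_s), so at the point of impending slip friction acts up-slope at its limit: f = μ_s N.
P is parallel to the surface, so N = m g cos θ = 184 N.
Along the incline: P + μ_s N = m g sin θ, so P = 130 − 0.38×184 = 59.5 N.

P_min ≈ 59.5 N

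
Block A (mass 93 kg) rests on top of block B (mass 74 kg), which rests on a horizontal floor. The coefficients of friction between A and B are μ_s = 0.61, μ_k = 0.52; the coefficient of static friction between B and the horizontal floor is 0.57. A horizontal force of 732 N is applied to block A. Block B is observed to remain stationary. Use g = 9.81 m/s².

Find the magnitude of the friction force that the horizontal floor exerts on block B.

Normal force at the A–B interface: N₁ = m_A g = 912.3 N.
So the A–B interface can sustain at most μ_s N₁ = 556.5 N of static friction.
Since P = 732 N > 556.5 N, A slides on B; the A–B friction is kinetic: f₁ = μ_k N₁ = 0.52×912.3 = 474 N.
B experiences an equal 474 N forward from A (third law). B is in equilibrium, so the floor supplies f₂ = 474 N of static friction (limit μ_s(m_A+m_B)g = 933.8 N, not exceeded).

f ≈ 474 N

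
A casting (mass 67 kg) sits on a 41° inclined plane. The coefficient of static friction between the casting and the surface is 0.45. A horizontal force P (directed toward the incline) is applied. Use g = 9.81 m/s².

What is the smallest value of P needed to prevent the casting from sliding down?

P_min ≈ 198 N

The casting tends to slide down (tan θ > μ_s), so at the point of impending slip friction acts up-slope at its limit: f = μ_s N.
Perpendicular to the incline: N = m g cos θ + P sin θ.
Along the incline: P cos θ + μ_s N = m g sin θ, i.e. P cos θ + μ_s (m g cos θ + P sin θ) = m g sin θ.
Solving, P (cos θ + μ_s sin θ) = m g (sin θ − μ_s cos θ), so P = 657×0.3164/1.05 = 198 N.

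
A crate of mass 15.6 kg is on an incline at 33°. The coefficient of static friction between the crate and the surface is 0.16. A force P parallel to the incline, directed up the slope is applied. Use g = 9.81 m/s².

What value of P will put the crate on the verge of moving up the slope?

P ≈ 104 N

At impending motion up the slope, friction acts down-slope at its limit: f = μ_s N.
P is parallel to the surface, so N = m g cos θ = 128 N.
Along the incline: P = m g sin θ + μ_s N = 83.3 + 0.16×128 = 104 N.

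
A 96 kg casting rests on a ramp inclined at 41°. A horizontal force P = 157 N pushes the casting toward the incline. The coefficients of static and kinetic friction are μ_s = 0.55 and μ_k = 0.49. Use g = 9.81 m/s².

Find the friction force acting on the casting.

Resolve perpendicular to the incline: N = m g cos θ + P sin θ = 96×9.81×cos 41° + 157×sin 41° = 813.8 N.
Along the incline, the net driving force (taking up-slope positive) is P cos θ − m g sin θ = 118.5 − 617.9 = -499.4 N, so equilibrium requires friction f = 499.4 N (up-slope).
The limit of static friction is μ_s N = 447.6 N.
The required 499.4 N exceeds the static limit, so the casting slides down-slope and f = μ_k N = 0.49×813.8 = 399 N.

f ≈ 399 N (up the incline)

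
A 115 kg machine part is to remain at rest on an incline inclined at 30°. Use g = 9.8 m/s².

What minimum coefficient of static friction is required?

μ_s,min ≈ 0.577

At the slip threshold m g sin θ = μ_s m g cos θ, so μ_s,min = tan θ.
μ_s,min = tan 30° = 0.577.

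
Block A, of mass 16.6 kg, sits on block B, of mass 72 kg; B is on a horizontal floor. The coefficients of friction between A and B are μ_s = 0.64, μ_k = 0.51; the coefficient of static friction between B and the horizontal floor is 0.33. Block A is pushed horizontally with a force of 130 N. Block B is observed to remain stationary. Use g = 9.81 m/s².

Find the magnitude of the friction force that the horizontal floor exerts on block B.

f ≈ 83.1 N

Between the blocks, N₁ = m_A g = 162.8 N.
So the A–B interface can sustain at most μ_s N₁ = 104.2 N of static friction.
P = 130 N exceeds that limit, so A slips over B and the interface friction becomes kinetic: f₁ = μ_k N₁ = 0.51×162.8 = 83.1 N.
B experiences an equal 83.1 N forward from A (third law). B is in equilibrium, so the floor supplies f₂ = 83.1 N of static friction (limit μ_s(m_A+m_B)g = 286.8 N, not exceeded).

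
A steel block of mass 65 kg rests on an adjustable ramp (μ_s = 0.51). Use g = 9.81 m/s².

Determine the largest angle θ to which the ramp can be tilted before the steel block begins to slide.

At the slip threshold, m g sin θ = μ_s · m g cos θ, so tan θ = μ_s.
θ_max = arctan(0.51) = 27°.

θ_max ≈ 27°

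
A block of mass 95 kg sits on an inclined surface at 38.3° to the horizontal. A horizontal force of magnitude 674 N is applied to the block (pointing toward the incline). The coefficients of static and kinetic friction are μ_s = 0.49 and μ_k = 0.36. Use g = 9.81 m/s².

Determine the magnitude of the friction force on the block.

f ≈ 48.7 N (up the incline)

Normal direction: N = m g cos θ + P sin θ = 1149 N.
Parallel to the incline: P cos θ − m g sin θ = 528.9 − 577.6 = -48.66 N; the friction needed to balance this is 48.66 N acting up the slope.
The limit of static friction is μ_s N = 563.1 N.
|f_req| = 48.66 ≤ 563.1 N → the block is in equilibrium; friction equals the required value.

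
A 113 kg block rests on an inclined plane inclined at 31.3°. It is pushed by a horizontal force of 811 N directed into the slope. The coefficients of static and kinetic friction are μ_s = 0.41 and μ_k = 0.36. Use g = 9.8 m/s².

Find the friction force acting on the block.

f ≈ 118 N (down the incline)

Normal direction: N = m g cos θ + P sin θ = 1368 N.
Parallel to the incline: P cos θ − m g sin θ = 693 − 575.3 = 117.7 N; the friction needed to balance this is 117.7 N acting down the slope.
Maximum static friction: μ_s N = 0.41 × 1368 = 560.7 N.
Since 117.7 N is within the 560.7 N limit, the block stays put and friction is exactly 118 N.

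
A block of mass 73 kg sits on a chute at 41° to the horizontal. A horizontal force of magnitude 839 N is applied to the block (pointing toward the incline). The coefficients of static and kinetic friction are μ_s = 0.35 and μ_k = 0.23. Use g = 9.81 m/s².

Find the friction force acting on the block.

The horizontal push has a component P sin θ into the surface, so N = m g cos θ + P sin θ = 540.5 + 550.4 = 1091 N.
Along the incline, the net driving force (taking up-slope positive) is P cos θ − m g sin θ = 633.2 − 469.8 = 163.4 N, so equilibrium requires friction f = -163.4 N (down-slope).
Maximum static friction: μ_s N = 0.35 × 1091 = 381.8 N.
|f_req| = 163.4 ≤ 381.8 N → the block is in equilibrium; friction equals the required value.

f ≈ 163 N (down the incline)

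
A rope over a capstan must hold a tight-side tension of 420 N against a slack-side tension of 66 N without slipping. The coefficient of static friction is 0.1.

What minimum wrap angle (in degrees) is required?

T₂/T₁ = e^{μβ} → β = ln(T₂/T₁)/μ.
β = ln(420/66)/0.1 = 1.851/0.1 = 18.51 rad.
In degrees: β = 18.51 × 180/π = 1060°.

β_min ≈ 1060°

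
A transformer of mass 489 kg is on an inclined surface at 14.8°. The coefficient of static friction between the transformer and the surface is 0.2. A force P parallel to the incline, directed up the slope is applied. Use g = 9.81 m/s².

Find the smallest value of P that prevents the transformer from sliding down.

P_min ≈ 298 N

The transformer tends to slide down (tan θ > μ_s), so at the point of impending slip friction acts up-slope at its limit: f = μ_s N.
P is parallel to the surface, so N = m g cos θ = 4640 N.
Along the incline: P + μ_s N = m g sin θ, so P = 1230 − 0.2×4640 = 298 N.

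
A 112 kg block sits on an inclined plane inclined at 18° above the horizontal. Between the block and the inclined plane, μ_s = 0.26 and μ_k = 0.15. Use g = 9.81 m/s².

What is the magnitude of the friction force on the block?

f ≈ 157 N (up the incline)

The normal reaction is N = m g cos θ = 1045 N.
Along the slope the weight component is m g sin θ = 339.5 N; friction must supply exactly this, acting up-slope.
Maximum static friction available: μ_s N = 0.26 × 1045 = 271.7 N.
|339.5| exceeds 271.7 N, so the block slips down-slope; friction is kinetic, f = μ_k N = 0.15×1045 = 157 N.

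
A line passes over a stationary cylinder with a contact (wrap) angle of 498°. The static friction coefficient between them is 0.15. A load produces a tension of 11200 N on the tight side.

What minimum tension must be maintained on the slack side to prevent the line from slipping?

T_min ≈ 3040 N

Capstan equation at impending slip: T_tight/T_slack = e^{μβ}.
β = 498° = 8.692 rad; e^{μβ} = e^{0.15×8.692} = 3.683.
T_slack = T_tight / e^{μβ} = 11200 / 3.683 = 3040 N.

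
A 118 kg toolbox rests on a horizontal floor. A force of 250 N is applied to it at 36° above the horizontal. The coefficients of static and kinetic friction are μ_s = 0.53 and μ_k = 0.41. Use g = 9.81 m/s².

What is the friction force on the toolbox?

f ≈ 202 N

The vertical component of P reduces the normal force: N = m g − P sin α = 1158 − 146.9 = 1011 N.
Horizontally, friction must balance P cos α = 202.3 N.
μ_s N = 0.53 × 1011 = 535.6 N.
202.3 ≤ 535.6 N → static; friction equals the required 202 N.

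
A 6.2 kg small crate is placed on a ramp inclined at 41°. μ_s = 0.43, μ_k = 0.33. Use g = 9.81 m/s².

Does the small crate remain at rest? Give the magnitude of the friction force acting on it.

N = m g cos θ = 45.9 N.
Down-slope weight component: m g sin θ = 39.9 N.
μ_s N = 19.7 N.
39.9 > 19.7 N, so it slides; kinetic friction f = μ_k N = 0.33×45.9 = 15.1 N.

f ≈ 15.1 N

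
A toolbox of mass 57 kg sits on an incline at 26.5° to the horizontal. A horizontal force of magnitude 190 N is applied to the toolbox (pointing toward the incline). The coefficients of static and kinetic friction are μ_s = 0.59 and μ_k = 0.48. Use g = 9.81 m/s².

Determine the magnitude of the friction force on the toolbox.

Resolve perpendicular to the incline: N = m g cos θ + P sin θ = 57×9.81×cos 26.5° + 190×sin 26.5° = 585.2 N.
Along the incline, the net driving force (taking up-slope positive) is P cos θ − m g sin θ = 170 − 249.5 = -79.46 N, so equilibrium requires friction f = 79.46 N (up-slope).
Maximum static friction: μ_s N = 0.59 × 585.2 = 345.3 N.
Since 79.46 N is within the 345.3 N limit, the toolbox stays put and friction is exactly 79.5 N.

f ≈ 79.5 N (up the incline)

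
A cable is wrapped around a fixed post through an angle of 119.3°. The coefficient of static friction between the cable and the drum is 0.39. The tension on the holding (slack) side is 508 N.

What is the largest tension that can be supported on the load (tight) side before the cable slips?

T_max ≈ 1140 N

At impending slip the capstan equation gives T₂/T₁ = e^{μβ} with β in radians.
β = 119.3° × π/180 = 2.082 rad.
e^{μβ} = e^{0.39×2.082} = 2.253.
T₂ = T₁ · e^{μβ} = 508 × 2.253 = 1140 N.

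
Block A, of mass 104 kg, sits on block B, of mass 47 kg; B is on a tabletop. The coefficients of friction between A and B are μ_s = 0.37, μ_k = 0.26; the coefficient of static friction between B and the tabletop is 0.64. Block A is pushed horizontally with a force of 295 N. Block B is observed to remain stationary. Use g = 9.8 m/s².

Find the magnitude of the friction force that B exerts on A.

Normal force at the A–B interface: N₁ = m_A g = 1019 N.
So the A–B interface can sustain at most μ_s N₁ = 377.1 N of static friction.
P = 295 N is within that limit, so A and B move together (both at rest); the A–B friction is simply f₁ = P = 295 N.
By Newton's third law B feels 295 N forward from A. With B stationary, the floor's static friction on B balances it: f₂ = 295 N (well within μ_s(m_A+m_B)g = 947.1 N).

f ≈ 295 N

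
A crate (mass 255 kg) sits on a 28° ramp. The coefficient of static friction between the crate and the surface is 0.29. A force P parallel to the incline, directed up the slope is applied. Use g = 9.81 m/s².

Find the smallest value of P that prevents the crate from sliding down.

The crate tends to slide down (tan θ > μ_s), so at the point of impending slip friction acts up-slope at its limit: f = μ_s N.
P is parallel to the surface, so N = m g cos θ = 2210 N.
Along the incline: P + μ_s N = m g sin θ, so P = 1170 − 0.29×2210 = 534 N.

P_min ≈ 534 N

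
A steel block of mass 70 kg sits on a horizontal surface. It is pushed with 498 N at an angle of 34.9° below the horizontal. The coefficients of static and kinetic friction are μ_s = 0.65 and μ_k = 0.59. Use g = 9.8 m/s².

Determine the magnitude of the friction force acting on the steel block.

Vertical equilibrium gives N = m g + P sin α = 970.9 N.
The horizontal driving force is P cos α = 408.4 N, so equilibrium needs friction f = 408.4 N.
μ_s N = 0.65 × 970.9 = 631.1 N.
408.4 ≤ 631.1 N → static; friction equals the required 408 N.

f ≈ 408 N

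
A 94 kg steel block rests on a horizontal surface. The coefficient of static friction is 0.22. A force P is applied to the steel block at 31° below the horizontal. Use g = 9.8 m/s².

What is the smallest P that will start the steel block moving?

N = m g + P sin α (the push presses the steel block into the horizontal surface).
At impending slip, P cos α = μ_s N = μ_s (m g + P sin α).
Solving: P (cos α − μ_s sin α) = μ_s m g → P = 0.22×921/(cos 31° − 0.22 sin 31°) = 203/0.7439 = 272 N.

P ≈ 272 N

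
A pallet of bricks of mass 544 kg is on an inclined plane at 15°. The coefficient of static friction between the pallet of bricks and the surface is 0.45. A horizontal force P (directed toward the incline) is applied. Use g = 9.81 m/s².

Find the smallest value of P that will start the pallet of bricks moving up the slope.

At impending motion up the slope, friction acts down-slope at its limit: f = μ_s N.
Perpendicular to the incline: N = m g cos θ + P sin θ.
Along the incline: P cos θ = m g sin θ + μ_s N = m g sin θ + μ_s (m g cos θ + P sin θ).
Solving, P (cos θ − μ_s sin θ) = m g (sin θ + μ_s cos θ), so P = 544×9.81×(sin 15° + 0.45 cos 15°)/(cos 15° − 0.45 sin 15°) = 5340×0.6935/0.8495 = 4360 N.

P ≈ 4360 N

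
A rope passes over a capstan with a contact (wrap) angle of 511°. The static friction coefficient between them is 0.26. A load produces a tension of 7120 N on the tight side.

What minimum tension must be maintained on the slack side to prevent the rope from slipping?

T_min ≈ 701 N

Capstan equation at impending slip: T_tight/T_slack = e^{μβ}.
β = 511° = 8.919 rad; e^{μβ} = e^{0.26×8.919} = 10.16.
T_slack = T_tight / e^{μβ} = 7120 / 10.16 = 701 N.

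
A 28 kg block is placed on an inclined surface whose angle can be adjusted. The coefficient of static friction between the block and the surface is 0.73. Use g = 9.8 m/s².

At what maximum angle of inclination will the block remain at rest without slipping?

θ_max ≈ 36.1°

At the slip threshold, m g sin θ = μ_s · m g cos θ, so tan θ = μ_s.
θ_max = arctan(0.73) = 36.1°.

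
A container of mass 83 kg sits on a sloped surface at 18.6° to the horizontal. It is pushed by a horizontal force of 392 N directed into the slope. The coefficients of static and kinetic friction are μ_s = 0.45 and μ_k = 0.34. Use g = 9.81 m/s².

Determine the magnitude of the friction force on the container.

The horizontal push has a component P sin θ into the surface, so N = m g cos θ + P sin θ = 771.7 + 125 = 896.7 N.
Along the incline, the net driving force (taking up-slope positive) is P cos θ − m g sin θ = 371.5 − 259.7 = 111.8 N, so equilibrium requires friction f = -111.8 N (down-slope).
Maximum static friction: μ_s N = 0.45 × 896.7 = 403.5 N.
|f_req| = 111.8 ≤ 403.5 N → the container is in equilibrium; friction equals the required value.

f ≈ 112 N (down the incline)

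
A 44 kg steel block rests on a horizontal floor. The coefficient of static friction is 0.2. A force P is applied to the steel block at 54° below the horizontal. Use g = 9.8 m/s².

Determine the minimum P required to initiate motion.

P ≈ 202 N

N = m g + P sin α (the push presses the steel block into the horizontal floor).
At impending slip, P cos α = μ_s N = μ_s (m g + P sin α).
Solving: P (cos α − μ_s sin α) = μ_s m g → P = 0.2×431/(cos 54° − 0.2 sin 54°) = 86.2/0.426 = 202 N.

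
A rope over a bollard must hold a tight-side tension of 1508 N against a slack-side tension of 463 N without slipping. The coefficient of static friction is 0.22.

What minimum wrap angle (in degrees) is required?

T₂/T₁ = e^{μβ} → β = ln(T₂/T₁)/μ.
β = ln(1508/463)/0.22 = 1.181/0.22 = 5.367 rad.
In degrees: β = 5.367 × 180/π = 308°.

β_min ≈ 308°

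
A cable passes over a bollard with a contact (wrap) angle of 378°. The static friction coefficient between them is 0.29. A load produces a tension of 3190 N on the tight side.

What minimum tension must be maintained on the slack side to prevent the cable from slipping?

Capstan equation at impending slip: T_tight/T_slack = e^{μβ}.
β = 378° = 6.597 rad; e^{μβ} = e^{0.29×6.597} = 6.775.
T_slack = T_tight / e^{μβ} = 3190 / 6.775 = 471 N.

T_min ≈ 471 N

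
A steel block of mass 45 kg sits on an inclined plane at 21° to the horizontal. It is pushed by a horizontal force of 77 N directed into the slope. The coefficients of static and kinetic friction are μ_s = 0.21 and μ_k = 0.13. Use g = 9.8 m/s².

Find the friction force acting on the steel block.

f ≈ 86.2 N (up the incline)

Normal direction: N = m g cos θ + P sin θ = 439.3 N.
Along the incline, the net driving force (taking up-slope positive) is P cos θ − m g sin θ = 71.89 − 158 = -86.15 N, so equilibrium requires friction f = 86.15 N (up-slope).
The limit of static friction is μ_s N = 92.25 N.
Since 86.15 N is within the 92.25 N limit, the steel block stays put and friction is exactly 86.2 N.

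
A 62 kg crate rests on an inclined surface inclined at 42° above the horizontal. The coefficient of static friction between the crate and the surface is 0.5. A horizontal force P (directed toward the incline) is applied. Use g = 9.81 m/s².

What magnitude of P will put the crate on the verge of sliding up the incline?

At impending motion up the slope, friction acts down-slope at its limit: f = μ_s N.
Perpendicular to the incline: N = m g cos θ + P sin θ.
Along the incline: P cos θ = m g sin θ + μ_s N = m g sin θ + μ_s (m g cos θ + P sin θ).
Solving, P (cos θ − μ_s sin θ) = m g (sin θ + μ_s cos θ), so P = 62×9.81×(sin 42° + 0.5 cos 42°)/(cos 42° − 0.5 sin 42°) = 608×1.041/0.4086 = 1550 N.

P ≈ 1550 N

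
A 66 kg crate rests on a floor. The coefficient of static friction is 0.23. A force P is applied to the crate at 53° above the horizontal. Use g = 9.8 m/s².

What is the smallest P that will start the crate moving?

P ≈ 189 N

N = m g − P sin α (the pull lifts the crate).
At impending slip, P cos α = μ_s N = μ_s (m g − P sin α).
Solving: P (cos α + μ_s sin α) = μ_s m g → P = 0.23×647/(cos 53° + 0.23 sin 53°) = 149/0.7855 = 189 N.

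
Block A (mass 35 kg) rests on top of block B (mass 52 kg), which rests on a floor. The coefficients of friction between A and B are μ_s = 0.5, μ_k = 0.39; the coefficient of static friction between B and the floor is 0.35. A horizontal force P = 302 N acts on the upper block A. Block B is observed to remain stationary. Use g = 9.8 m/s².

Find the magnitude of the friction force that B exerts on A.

f ≈ 134 N

Normal force at the A–B interface: N₁ = m_A g = 343 N.
Maximum static friction on A from B: μ_s N₁ = 0.5×343 = 171.5 N.
P = 302 N exceeds that limit, so A slips over B and the interface friction becomes kinetic: f₁ = μ_k N₁ = 0.39×343 = 134 N.
B experiences an equal 134 N forward from A (third law). B is in equilibrium, so the floor supplies f₂ = 134 N of static friction (limit μ_s(m_A+m_B)g = 298.4 N, not exceeded).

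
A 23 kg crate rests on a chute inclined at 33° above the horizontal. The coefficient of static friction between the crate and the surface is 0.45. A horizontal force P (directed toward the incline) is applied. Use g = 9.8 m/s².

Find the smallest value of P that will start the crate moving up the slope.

At impending motion up the slope, friction acts down-slope at its limit: f = μ_s N.
Perpendicular to the incline: N = m g cos θ + P sin θ.
Along the incline: P cos θ = m g sin θ + μ_s N = m g sin θ + μ_s (m g cos θ + P sin θ).
Solving, P (cos θ − μ_s sin θ) = m g (sin θ + μ_s cos θ), so P = 23×9.8×(sin 33° + 0.45 cos 33°)/(cos 33° − 0.45 sin 33°) = 225×0.922/0.5936 = 350 N.

P ≈ 350 N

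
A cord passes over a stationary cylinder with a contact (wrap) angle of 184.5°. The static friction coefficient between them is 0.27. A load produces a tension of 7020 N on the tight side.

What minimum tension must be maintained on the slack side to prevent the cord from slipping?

T_min ≈ 2940 N

Capstan equation at impending slip: T_tight/T_slack = e^{μβ}.
β = 184.5° = 3.22 rad; e^{μβ} = e^{0.27×3.22} = 2.386.
T_slack = T_tight / e^{μβ} = 7020 / 2.386 = 2940 N.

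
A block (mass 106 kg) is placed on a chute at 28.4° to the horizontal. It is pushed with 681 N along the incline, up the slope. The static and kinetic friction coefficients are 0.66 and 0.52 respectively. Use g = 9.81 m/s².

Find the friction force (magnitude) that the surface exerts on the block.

f ≈ 186 N (down the incline)

Perpendicular to the surface, N = m g cos θ = 106·9.81·cos 28.4° = 914.7 N.
For equilibrium along the incline the friction force must supply f = m g sin θ − P = 494.6 − 681 = -186.4 N (positive meaning up-slope).
The static-friction ceiling is μ_s N = 0.66 × 914.7 = 603.7 N.
Since |-186.4| ≤ 603.7 N, static friction is sufficient; f equals the required value, not μ_s N.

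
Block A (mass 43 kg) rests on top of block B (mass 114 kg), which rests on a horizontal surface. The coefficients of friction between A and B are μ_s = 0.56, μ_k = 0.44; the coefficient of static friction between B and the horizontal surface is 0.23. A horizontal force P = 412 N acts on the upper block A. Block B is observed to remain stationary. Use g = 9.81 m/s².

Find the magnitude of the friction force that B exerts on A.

Normal force at the A–B interface: N₁ = m_A g = 421.8 N.
So the A–B interface can sustain at most μ_s N₁ = 236.2 N of static friction.
P = 412 N exceeds that limit, so A slips over B and the interface friction becomes kinetic: f₁ = μ_k N₁ = 0.44×421.8 = 186 N.
B experiences an equal 186 N forward from A (third law). B is in equilibrium, so the floor supplies f₂ = 186 N of static friction (limit μ_s(m_A+m_B)g = 354.2 N, not exceeded).

f ≈ 186 N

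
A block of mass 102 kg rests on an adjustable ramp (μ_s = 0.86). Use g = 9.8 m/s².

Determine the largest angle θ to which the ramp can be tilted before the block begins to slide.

θ_max ≈ 40.7°

At the slip threshold, m g sin θ = μ_s · m g cos θ, so tan θ = μ_s.
θ_max = arctan(0.86) = 40.7°.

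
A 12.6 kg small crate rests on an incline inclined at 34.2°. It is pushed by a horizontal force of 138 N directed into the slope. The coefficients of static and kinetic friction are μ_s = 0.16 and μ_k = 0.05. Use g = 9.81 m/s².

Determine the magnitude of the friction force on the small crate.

f ≈ 8.99 N (down the incline)

Normal direction: N = m g cos θ + P sin θ = 179.8 N.
Along the incline, the net driving force (taking up-slope positive) is P cos θ − m g sin θ = 114.1 − 69.48 = 44.66 N, so equilibrium requires friction f = -44.66 N (down-slope).
Maximum static friction: μ_s N = 0.16 × 179.8 = 28.77 N.
|f_req| = 44.66 > 28.77 N → the small crate slides up the incline; f = μ_k N = 0.05 × 179.8 = 8.99 N.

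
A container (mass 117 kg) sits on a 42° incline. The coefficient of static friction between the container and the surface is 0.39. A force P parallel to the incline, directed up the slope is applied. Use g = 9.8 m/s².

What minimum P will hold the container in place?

The container tends to slide down (tan θ > μ_s), so at the point of impending slip friction acts up-slope at its limit: f = μ_s N.
P is parallel to the surface, so N = m g cos θ = 852 N.
Along the incline: P + μ_s N = m g sin θ, so P = 767 − 0.39×852 = 435 N.

P_min ≈ 435 N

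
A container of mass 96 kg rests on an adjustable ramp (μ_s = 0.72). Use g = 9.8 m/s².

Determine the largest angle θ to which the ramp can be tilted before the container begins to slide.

θ_max ≈ 35.8°

At the slip threshold, m g sin θ = μ_s · m g cos θ, so tan θ = μ_s.
θ_max = arctan(0.72) = 35.8°.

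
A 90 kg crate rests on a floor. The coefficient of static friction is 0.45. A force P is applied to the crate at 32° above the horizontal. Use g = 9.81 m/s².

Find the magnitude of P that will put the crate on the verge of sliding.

N = m g − P sin α (the pull lifts the crate).
At impending slip, P cos α = μ_s N = μ_s (m g − P sin α).
Solving: P (cos α + μ_s sin α) = μ_s m g → P = 0.45×883/(cos 32° + 0.45 sin 32°) = 397/1.087 = 366 N.

P ≈ 366 N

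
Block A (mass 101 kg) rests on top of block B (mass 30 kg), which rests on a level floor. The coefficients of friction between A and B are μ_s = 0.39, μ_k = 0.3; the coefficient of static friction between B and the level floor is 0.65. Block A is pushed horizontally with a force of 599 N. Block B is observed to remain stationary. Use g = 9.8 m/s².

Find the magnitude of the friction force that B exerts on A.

Between the blocks, N₁ = m_A g = 989.8 N.
So the A–B interface can sustain at most μ_s N₁ = 386 N of static friction.
P = 599 N exceeds that limit, so A slips over B and the interface friction becomes kinetic: f₁ = μ_k N₁ = 0.3×989.8 = 297 N.
By Newton's third law B feels 297 N forward from A. With B stationary, the floor's static friction on B balances it: f₂ = 297 N (well within μ_s(m_A+m_B)g = 834.5 N).

f ≈ 297 N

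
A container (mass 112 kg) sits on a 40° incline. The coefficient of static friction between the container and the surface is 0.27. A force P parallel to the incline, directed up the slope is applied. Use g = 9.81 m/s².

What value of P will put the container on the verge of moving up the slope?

At impending motion up the slope, friction acts down-slope at its limit: f = μ_s N.
P is parallel to the surface, so N = m g cos θ = 842 N.
Along the incline: P = m g sin θ + μ_s N = 706 + 0.27×842 = 933 N.

P ≈ 933 N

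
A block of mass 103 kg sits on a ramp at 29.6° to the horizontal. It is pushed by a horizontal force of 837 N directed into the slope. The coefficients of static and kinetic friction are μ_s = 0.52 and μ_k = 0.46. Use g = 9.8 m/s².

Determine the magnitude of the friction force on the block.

f ≈ 229 N (down the incline)

Normal direction: N = m g cos θ + P sin θ = 1291 N.
Parallel to the incline: P cos θ − m g sin θ = 727.8 − 498.6 = 229.2 N; the friction needed to balance this is 229.2 N acting down the slope.
Maximum static friction: μ_s N = 0.52 × 1291 = 671.4 N.
|f_req| = 229.2 ≤ 671.4 N → the block is in equilibrium; friction equals the required value.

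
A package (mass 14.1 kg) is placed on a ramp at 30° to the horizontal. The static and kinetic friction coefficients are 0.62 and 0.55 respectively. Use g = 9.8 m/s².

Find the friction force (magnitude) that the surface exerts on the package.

f ≈ 69.1 N (up the incline)

Perpendicular to the surface, N = m g cos θ = 14.1·9.8·cos 30° = 119.7 N.
Along the slope the weight component is m g sin θ = 69.09 N; friction must supply exactly this, acting up-slope.
The static-friction ceiling is μ_s N = 0.62 × 119.7 = 74.19 N.
Since |69.09| ≤ 74.19 N, the package remains in static equilibrium and friction takes exactly the required value.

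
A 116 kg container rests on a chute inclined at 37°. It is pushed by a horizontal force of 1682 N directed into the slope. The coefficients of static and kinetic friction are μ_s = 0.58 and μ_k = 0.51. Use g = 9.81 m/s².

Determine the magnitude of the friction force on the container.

f ≈ 658 N (down the incline)

Resolve perpendicular to the incline: N = m g cos θ + P sin θ = 116×9.81×cos 37° + 1682×sin 37° = 1921 N.
Along the incline, the net driving force (taking up-slope positive) is P cos θ − m g sin θ = 1343 − 684.8 = 658.5 N, so equilibrium requires friction f = -658.5 N (down-slope).
The limit of static friction is μ_s N = 1114 N.
|f_req| = 658.5 ≤ 1114 N → the container is in equilibrium; friction equals the required value.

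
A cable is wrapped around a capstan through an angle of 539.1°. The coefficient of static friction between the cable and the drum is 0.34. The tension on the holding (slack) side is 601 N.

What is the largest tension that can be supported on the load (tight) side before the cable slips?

At impending slip the capstan equation gives T₂/T₁ = e^{μβ} with β in radians.
β = 539.1° × π/180 = 9.409 rad.
e^{μβ} = e^{0.34×9.409} = 24.51.
T₂ = T₁ · e^{μβ} = 601 × 24.51 = 14700 N.

T_max ≈ 14700 N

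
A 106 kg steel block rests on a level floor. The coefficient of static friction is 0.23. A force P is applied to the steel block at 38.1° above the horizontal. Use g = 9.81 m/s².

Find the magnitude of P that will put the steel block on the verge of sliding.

P ≈ 257 N

N = m g − P sin α (the pull lifts the steel block).
At impending slip, P cos α = μ_s N = μ_s (m g − P sin α).
Solving: P (cos α + μ_s sin α) = μ_s m g → P = 0.23×1040/(cos 38.1° + 0.23 sin 38.1°) = 239/0.9289 = 257 N.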